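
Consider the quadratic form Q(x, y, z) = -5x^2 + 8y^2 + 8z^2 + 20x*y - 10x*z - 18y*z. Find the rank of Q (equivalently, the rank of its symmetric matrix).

3

The symmetric matrix is A = [[-5, 10, -5], [10, 8, -9], [-5, -9, 8]].
Congruent diagonalization of A (simultaneous row and column reduction) yields pivots -5, 28, 3/28.
So there are 2 positive, 1 negative pivots.
The rank is the number of nonzero pivots: 3.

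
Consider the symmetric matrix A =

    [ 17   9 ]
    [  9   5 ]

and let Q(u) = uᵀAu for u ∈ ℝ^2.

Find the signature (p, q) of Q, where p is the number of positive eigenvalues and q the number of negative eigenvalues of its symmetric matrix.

(2, 0)

Symmetric row and column elimination reduces A to a congruent diagonal form with pivots 17, 4/17.
That gives 2 positive pivots.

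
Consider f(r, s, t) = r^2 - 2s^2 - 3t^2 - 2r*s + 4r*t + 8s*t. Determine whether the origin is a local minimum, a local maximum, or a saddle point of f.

The Hessian at the origin is H = [[2, -2, 4], [-2, -4, 8], [4, 8, -6]].
An LDLᵀ factorisation of H has diagonal entries 2, -6, 10.
So there are 2 positive, 1 negative pivots.
H is indefinite, so the origin is a saddle point.

saddle point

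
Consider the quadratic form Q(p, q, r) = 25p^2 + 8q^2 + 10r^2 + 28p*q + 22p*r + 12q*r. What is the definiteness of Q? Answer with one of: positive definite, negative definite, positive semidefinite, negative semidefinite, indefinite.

The symmetric matrix of Q is A = [[25, 14, 11], [14, 8, 6], [11, 6, 10]].
Leading principal minors: Δ_1 = 25, Δ_2 = 4, Δ_3 = 20.
All leading principal minors are positive, so by Sylvester's criterion Q is positive definite.

positive definite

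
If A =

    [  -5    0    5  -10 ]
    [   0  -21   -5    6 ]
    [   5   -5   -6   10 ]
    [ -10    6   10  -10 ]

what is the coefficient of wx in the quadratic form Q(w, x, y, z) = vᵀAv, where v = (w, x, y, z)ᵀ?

0

The coefficient of wx is A[1,2] + A[2,1] = 2·0 = 0.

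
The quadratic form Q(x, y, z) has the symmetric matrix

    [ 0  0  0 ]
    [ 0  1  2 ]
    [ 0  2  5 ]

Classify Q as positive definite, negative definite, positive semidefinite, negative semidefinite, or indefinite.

positive semidefinite

Row-reducing A symmetrically gives the diagonal entries 0, 1, 1.
Counting signs: 2 positive, 1 zero.
Hence Q is positive semidefinite.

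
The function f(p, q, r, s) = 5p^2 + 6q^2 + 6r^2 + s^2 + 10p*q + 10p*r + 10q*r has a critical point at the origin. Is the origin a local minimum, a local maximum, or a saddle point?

local minimum

The Hessian at the origin is H = [[10, 10, 10, 0], [10, 12, 10, 0], [10, 10, 12, 0], [0, 0, 0, 2]].
Row-reducing H symmetrically gives the diagonal entries 10, 2, 2, 2.
So there are 4 positive pivots.
H is positive definite, so the origin is a strict local minimum.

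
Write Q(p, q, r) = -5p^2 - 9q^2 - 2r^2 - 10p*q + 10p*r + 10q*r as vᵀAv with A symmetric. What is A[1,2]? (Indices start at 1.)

-5

The coefficient of p·q in Q is -10. For a symmetric A this equals A[1,2] + A[2,1] = 2·A[1,2].
So A[1,2] = -10/2 = -5.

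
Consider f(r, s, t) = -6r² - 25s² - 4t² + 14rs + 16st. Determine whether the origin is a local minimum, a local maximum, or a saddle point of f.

The Hessian at the origin is H = [[-12, 14, 0], [14, -50, 16], [0, 16, -8]].
Applying the same elementary operations to the rows and columns of H produces a congruent diagonal matrix with entries -12, -101/3, -40/101.
So there are 3 negative pivots.
H is negative definite, so the origin is a strict local maximum.

local maximum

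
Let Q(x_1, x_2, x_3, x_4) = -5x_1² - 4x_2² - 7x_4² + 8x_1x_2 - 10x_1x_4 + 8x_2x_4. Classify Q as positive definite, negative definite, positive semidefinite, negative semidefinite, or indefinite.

negative semidefinite

The symmetric matrix is A = [[-5, 4, 0, -5], [4, -4, 0, 4], [0, 0, 0, 0], [-5, 4, 0, -7]].
Row-reducing A symmetrically gives the diagonal entries -5, -4/5, 0, -2.
So there are 3 negative, 1 zero pivots.
Hence Q is negative semidefinite.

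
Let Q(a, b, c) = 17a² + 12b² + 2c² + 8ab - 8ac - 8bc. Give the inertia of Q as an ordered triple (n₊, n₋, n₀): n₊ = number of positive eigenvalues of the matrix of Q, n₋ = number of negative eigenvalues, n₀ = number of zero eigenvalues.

(3, 0, 0)

The symmetric matrix is A = [[17, 4, -4], [4, 12, -4], [-4, -4, 2]].
An LDLᵀ factorisation of A has diagonal entries 17, 188/17, 10/47.
So there are 3 positive pivots.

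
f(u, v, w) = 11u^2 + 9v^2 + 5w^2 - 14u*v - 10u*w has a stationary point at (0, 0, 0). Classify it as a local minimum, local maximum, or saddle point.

local minimum

The Hessian at the origin is H = [[22, -14, -10], [-14, 18, 0], [-10, 0, 10]].
Applying the same elementary operations to the rows and columns of H produces a congruent diagonal matrix with entries 22, 100/11, 1.
So there are 3 positive pivots.
H is positive definite, so the origin is a strict local minimum.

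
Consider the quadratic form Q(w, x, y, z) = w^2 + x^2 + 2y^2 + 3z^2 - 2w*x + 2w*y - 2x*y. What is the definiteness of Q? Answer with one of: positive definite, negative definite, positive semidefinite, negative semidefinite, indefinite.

The associated matrix is A = [[1, -1, 1, 0], [-1, 1, -1, 0], [1, -1, 2, 0], [0, 0, 0, 3]].
Applying the same elementary operations to the rows and columns of A produces a congruent diagonal matrix with entries 1, 0, 1, 3.
That gives 3 positive, 1 zero pivots.
Hence Q is positive semidefinite.

positive semidefinite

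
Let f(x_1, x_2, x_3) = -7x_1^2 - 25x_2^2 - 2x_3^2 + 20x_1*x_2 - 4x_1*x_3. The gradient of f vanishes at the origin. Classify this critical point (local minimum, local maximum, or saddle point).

local maximum

The Hessian at the origin is H = [[-14, 20, -4], [20, -50, 0], [-4, 0, -4]].
Applying the same elementary operations to the rows and columns of H produces a congruent diagonal matrix with entries -14, -150/7, -4/3.
That gives 3 negative pivots.
H is negative definite, so the origin is a strict local maximum.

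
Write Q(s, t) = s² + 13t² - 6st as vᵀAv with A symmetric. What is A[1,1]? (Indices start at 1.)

The coefficient of s² in Q is 1, and that is exactly A[1,1].

1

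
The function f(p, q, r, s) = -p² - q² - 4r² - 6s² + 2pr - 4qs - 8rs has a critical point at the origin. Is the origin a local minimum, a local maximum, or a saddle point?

The Hessian at the origin is H = [[-2, 0, 2, 0], [0, -2, 0, -4], [2, 0, -8, -8], [0, -4, -8, -12]].
An LDLᵀ factorisation of H has diagonal entries -2, -2, -6, 20/3.
So there are 1 positive, 3 negative pivots.
H is indefinite, so the origin is a saddle point.

saddle point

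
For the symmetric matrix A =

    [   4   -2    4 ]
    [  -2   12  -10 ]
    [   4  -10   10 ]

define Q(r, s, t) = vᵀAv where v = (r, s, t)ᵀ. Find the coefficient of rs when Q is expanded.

The coefficient of rs is A[1,2] + A[2,1] = 2·(-2) = -4.

-4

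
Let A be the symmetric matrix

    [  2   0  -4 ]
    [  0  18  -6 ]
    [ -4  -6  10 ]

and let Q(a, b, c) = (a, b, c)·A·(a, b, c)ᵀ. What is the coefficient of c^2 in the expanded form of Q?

10

The coefficient of c^2 is the diagonal entry A[3,3] = 10.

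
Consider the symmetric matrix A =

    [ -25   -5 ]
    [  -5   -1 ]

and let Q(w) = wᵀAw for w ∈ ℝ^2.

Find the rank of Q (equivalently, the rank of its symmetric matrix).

Symmetric row and column elimination reduces A to a congruent diagonal form with pivots -25, 0.
So there are 1 negative, 1 zero pivots.
The rank is the number of nonzero pivots: 1.

1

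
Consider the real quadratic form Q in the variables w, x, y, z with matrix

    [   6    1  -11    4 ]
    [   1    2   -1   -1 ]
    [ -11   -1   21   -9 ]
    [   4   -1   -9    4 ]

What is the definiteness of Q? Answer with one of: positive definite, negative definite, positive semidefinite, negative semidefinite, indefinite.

Symmetric row and column elimination reduces A to a congruent diagonal form with pivots 6, 11/6, 5/11, -2.
So there are 3 positive, 1 negative pivots.
Hence Q is indefinite.

indefinite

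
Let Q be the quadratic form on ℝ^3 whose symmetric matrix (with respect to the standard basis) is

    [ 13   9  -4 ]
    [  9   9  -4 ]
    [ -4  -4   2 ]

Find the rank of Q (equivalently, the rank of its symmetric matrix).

Symmetric row and column elimination reduces A to a congruent diagonal form with pivots 13, 36/13, 2/9.
That gives 3 positive pivots.
The rank is the number of nonzero pivots: 3.

3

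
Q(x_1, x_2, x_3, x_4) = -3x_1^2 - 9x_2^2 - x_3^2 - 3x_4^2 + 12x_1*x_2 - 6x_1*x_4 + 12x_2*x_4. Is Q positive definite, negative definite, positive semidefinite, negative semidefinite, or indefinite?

Write A = [[-3, 6, 0, -3], [6, -9, 0, 6], [0, 0, -1, 0], [-3, 6, 0, -3]].
Applying the same elementary operations to the rows and columns of A produces a congruent diagonal matrix with entries -3, 3, -1, 0.
Counting signs: 1 positive, 2 negative, 1 zero.
Hence Q is indefinite.

indefinite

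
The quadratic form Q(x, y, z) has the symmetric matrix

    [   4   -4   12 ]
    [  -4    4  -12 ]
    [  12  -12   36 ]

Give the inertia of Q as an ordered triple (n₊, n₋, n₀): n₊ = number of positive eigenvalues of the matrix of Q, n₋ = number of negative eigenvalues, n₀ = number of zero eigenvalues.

(1, 0, 2)

Applying the same elementary operations to the rows and columns of A produces a congruent diagonal matrix with entries 4, 0, 0.
So there are 1 positive, 2 zero pivots.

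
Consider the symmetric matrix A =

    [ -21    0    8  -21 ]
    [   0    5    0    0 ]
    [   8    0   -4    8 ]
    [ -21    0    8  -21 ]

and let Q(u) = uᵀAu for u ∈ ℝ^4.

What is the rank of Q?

3

Row-reducing A symmetrically gives the diagonal entries -21, 5, -20/21, 0.
Counting signs: 1 positive, 2 negative, 1 zero.
The rank is the number of nonzero pivots: 3.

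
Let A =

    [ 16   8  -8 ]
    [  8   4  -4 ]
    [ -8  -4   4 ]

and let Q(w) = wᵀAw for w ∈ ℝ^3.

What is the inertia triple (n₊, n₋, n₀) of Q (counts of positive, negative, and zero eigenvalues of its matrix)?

Applying the same elementary operations to the rows and columns of A produces a congruent diagonal matrix with entries 16, 0, 0.
So there are 1 positive, 2 zero pivots.

(1, 0, 2)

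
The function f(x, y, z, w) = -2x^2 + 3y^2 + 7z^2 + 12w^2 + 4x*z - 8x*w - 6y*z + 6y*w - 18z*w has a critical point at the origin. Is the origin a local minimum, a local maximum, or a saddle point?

saddle point

The Hessian at the origin is H = [[-4, 0, 4, -8], [0, 6, -6, 6], [4, -6, 14, -18], [-8, 6, -18, 24]].
Applying the same elementary operations to the rows and columns of H produces a congruent diagonal matrix with entries -4, 6, 12, 2/3.
Counting signs: 3 positive, 1 negative.
H is indefinite, so the origin is a saddle point.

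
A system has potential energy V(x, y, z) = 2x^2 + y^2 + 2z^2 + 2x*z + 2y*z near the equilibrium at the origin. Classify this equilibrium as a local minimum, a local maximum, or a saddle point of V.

The Hessian at the origin is H = [[4, 0, 2], [0, 2, 2], [2, 2, 4]].
Row-reducing H symmetrically gives the diagonal entries 4, 2, 1.
That gives 3 positive pivots.
H is positive definite, so the origin is a strict local minimum.

local minimum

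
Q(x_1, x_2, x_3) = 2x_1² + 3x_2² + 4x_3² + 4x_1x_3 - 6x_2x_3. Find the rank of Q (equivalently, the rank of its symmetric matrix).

3

The symmetric matrix is A = [[2, 0, 2], [0, 3, -3], [2, -3, 4]].
Congruent diagonalization of A (simultaneous row and column reduction) yields pivots 2, 3, -1.
That gives 2 positive, 1 negative pivots.
The rank is the number of nonzero pivots: 3.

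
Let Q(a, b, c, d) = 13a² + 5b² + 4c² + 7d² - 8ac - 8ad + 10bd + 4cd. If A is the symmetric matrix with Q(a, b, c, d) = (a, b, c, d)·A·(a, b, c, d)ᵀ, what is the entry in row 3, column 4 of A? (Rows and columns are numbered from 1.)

The coefficient of c·d in Q is 4. For a symmetric A this equals A[3,4] + A[4,3] = 2·A[3,4].
So A[3,4] = 4/2 = 2.

2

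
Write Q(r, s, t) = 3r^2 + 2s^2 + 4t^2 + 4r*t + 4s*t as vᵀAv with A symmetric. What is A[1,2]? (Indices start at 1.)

0

The coefficient of r·s in Q is 0. For a symmetric A this equals A[1,2] + A[2,1] = 2·A[1,2].
So A[1,2] = 0/2 = 0.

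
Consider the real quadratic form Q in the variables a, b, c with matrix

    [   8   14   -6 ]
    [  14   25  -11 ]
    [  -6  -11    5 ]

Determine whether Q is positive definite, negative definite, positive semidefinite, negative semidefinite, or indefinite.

Row-reducing A symmetrically gives the diagonal entries 8, 1/2, 0.
So there are 2 positive, 1 zero pivots.
Hence Q is positive semidefinite.

positive semidefinite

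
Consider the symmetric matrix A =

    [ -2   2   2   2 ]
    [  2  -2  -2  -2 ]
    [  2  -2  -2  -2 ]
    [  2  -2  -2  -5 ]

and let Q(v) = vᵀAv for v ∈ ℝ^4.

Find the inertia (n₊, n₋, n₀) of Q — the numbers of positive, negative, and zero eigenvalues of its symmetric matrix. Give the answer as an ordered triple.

Congruent diagonalization of A (simultaneous row and column reduction) yields pivots -2, 0, 0, -3.
Counting signs: 2 negative, 2 zero.

(0, 2, 2)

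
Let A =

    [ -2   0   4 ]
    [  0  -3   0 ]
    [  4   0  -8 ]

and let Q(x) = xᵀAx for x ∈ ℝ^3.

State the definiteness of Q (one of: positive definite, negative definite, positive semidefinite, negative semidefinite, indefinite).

Applying the same elementary operations to the rows and columns of A produces a congruent diagonal matrix with entries -2, -3, 0.
Counting signs: 2 negative, 1 zero.
Hence Q is negative semidefinite.

negative semidefinite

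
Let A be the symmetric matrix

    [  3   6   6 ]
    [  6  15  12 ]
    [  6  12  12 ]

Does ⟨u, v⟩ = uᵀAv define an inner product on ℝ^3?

no

Row-reducing A symmetrically gives the diagonal entries 3, 3, 0.
So there are 2 positive, 1 zero pivots.
Hence Q is positive semidefinite.
⟨·,·⟩ is an inner product exactly when A is positive definite.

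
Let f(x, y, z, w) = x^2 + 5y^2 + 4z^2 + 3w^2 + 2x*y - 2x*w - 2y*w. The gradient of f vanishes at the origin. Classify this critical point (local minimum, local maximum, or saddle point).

local minimum

The Hessian at the origin is H = [[2, 2, 0, -2], [2, 10, 0, -2], [0, 0, 8, 0], [-2, -2, 0, 6]].
Symmetric row and column elimination reduces H to a congruent diagonal form with pivots 2, 8, 8, 4.
So there are 4 positive pivots.
H is positive definite, so the origin is a strict local minimum.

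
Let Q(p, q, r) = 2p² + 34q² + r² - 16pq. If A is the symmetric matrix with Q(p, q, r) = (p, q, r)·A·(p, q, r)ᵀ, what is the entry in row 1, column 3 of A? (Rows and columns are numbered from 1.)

The coefficient of p·r in Q is 0. For a symmetric A this equals A[1,3] + A[3,1] = 2·A[1,3].
So A[1,3] = 0/2 = 0.

0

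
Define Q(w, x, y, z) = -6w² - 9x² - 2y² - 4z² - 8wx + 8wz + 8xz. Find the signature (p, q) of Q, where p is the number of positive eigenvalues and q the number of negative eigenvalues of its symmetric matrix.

Write A = [[-6, -4, 0, 4], [-4, -9, 0, 4], [0, 0, -2, 0], [4, 4, 0, -4]].
An LDLᵀ factorisation of A has diagonal entries -6, -19/3, -2, -20/19.
So there are 4 negative pivots.

(0, 4)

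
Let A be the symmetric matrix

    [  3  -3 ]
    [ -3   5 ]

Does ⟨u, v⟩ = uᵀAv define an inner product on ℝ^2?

yes

Applying the same elementary operations to the rows and columns of A produces a congruent diagonal matrix with entries 3, 2.
So there are 2 positive pivots.
Hence Q is positive definite.
⟨·,·⟩ is an inner product exactly when A is positive definite.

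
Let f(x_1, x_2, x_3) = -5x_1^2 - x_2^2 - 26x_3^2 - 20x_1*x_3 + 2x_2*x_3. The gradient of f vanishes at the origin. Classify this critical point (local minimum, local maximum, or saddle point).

The Hessian at the origin is H = [[-10, 0, -20], [0, -2, 2], [-20, 2, -52]].
An LDLᵀ factorisation of H has diagonal entries -10, -2, -10.
That gives 3 negative pivots.
H is negative definite, so the origin is a strict local maximum.

local maximum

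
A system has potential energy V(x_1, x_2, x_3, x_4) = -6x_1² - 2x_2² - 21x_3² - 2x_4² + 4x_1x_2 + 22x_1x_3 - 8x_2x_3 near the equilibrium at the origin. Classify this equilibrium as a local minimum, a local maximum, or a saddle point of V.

local maximum

The Hessian at the origin is H = [[-12, 4, 22, 0], [4, -4, -8, 0], [22, -8, -42, 0], [0, 0, 0, -4]].
Congruent diagonalization of H (simultaneous row and column reduction) yields pivots -12, -8/3, -3/2, -4.
That gives 4 negative pivots.
H is negative definite, so the origin is a strict local maximum.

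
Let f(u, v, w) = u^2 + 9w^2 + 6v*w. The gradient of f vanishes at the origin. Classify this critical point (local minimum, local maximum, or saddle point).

saddle point

The Hessian at the origin is H = [[2, 0, 0], [0, 0, 6], [0, 6, 18]].
H is indefinite, so the origin is a saddle point.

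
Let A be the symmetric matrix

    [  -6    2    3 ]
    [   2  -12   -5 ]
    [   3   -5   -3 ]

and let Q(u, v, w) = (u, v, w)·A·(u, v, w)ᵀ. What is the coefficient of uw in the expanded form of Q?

6

The coefficient of uw is A[1,3] + A[3,1] = 2·3 = 6.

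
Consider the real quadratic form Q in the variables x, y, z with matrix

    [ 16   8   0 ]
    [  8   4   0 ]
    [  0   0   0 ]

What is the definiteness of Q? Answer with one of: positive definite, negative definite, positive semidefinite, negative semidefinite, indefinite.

positive semidefinite

Applying the same elementary operations to the rows and columns of A produces a congruent diagonal matrix with entries 16, 0, 0.
That gives 1 positive, 2 zero pivots.
Hence Q is positive semidefinite.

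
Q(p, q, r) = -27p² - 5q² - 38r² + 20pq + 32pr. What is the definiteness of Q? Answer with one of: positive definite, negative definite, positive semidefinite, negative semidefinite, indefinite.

negative definite

The associated matrix is A = [[-27, 10, 16], [10, -5, 0], [16, 0, -38]].
Symmetric row and column elimination reduces A to a congruent diagonal form with pivots -27, -35/27, -10/7.
That gives 3 negative pivots.
Hence Q is negative definite.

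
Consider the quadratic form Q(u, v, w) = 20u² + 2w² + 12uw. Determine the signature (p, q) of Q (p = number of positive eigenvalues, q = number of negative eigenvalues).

The symmetric matrix is A = [[20, 0, 6], [0, 0, 0], [6, 0, 2]].
Row-reducing A symmetrically gives the diagonal entries 20, 0, 1/5.
That gives 2 positive, 1 zero pivots.

(2, 0)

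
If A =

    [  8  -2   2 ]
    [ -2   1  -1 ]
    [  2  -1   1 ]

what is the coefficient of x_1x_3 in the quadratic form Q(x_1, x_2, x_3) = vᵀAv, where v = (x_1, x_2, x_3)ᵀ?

The coefficient of x_1x_3 is A[1,3] + A[3,1] = 2·2 = 4.

4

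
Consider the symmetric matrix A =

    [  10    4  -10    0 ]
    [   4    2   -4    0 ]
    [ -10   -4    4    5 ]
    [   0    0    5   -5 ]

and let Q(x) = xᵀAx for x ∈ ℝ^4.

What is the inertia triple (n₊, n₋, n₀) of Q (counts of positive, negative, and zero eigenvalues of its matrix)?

(2, 2, 0)

Row-reducing A symmetrically gives the diagonal entries 10, 2/5, -6, -5/6.
So there are 2 positive, 2 negative pivots.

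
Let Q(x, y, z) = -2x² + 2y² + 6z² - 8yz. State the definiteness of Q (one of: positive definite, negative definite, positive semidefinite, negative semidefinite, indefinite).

indefinite

Write A = [[-2, 0, 0], [0, 2, -4], [0, -4, 6]].
Congruent diagonalization of A (simultaneous row and column reduction) yields pivots -2, 2, -2.
Counting signs: 1 positive, 2 negative.
Hence Q is indefinite.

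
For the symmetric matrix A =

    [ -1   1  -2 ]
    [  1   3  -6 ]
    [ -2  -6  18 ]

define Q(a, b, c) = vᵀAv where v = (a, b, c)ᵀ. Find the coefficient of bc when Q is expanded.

-12

The coefficient of bc is A[2,3] + A[3,2] = 2·(-6) = -12.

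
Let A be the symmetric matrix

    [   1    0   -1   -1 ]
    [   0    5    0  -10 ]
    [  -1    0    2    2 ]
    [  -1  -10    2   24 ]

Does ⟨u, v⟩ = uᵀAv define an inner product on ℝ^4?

yes

An LDLᵀ factorisation of A has diagonal entries 1, 5, 1, 2.
So there are 4 positive pivots.
Hence Q is positive definite.
⟨·,·⟩ is an inner product exactly when A is positive definite.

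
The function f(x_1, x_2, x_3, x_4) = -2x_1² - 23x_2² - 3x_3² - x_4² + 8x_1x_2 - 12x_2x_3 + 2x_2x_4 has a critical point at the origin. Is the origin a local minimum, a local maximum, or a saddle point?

The Hessian at the origin is H = [[-4, 8, 0, 0], [8, -46, -12, 2], [0, -12, -6, 0], [0, 2, 0, -2]].
Symmetric row and column elimination reduces H to a congruent diagonal form with pivots -4, -30, -6/5, -4/3.
So there are 4 negative pivots.
H is negative definite, so the origin is a strict local maximum.

local maximum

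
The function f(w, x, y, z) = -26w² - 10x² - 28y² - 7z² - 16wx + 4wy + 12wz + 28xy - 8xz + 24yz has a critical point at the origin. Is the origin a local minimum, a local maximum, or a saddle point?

local maximum

The Hessian at the origin is H = [[-52, -16, 4, 12], [-16, -20, 28, -8], [4, 28, -56, 24], [12, -8, 24, -14]].
Row-reducing H symmetrically gives the diagonal entries -52, -196/13, -400/49, -1/25.
That gives 4 negative pivots.
H is negative definite, so the origin is a strict local maximum.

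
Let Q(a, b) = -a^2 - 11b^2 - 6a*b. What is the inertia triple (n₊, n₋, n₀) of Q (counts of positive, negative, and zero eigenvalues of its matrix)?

(0, 2, 0)

The symmetric matrix is A = [[-1, -3], [-3, -11]].
Congruent diagonalization of A (simultaneous row and column reduction) yields pivots -1, -2.
That gives 2 negative pivots.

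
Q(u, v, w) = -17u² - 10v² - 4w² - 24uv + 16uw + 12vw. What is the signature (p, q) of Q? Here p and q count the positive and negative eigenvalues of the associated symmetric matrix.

(0, 3)

Write A = [[-17, -12, 8], [-12, -10, 6], [8, 6, -4]].
Symmetric row and column elimination reduces A to a congruent diagonal form with pivots -17, -26/17, -2/13.
So there are 3 negative pivots.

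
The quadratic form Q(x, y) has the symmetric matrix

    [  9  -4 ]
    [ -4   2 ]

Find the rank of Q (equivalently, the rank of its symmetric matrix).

2

An LDLᵀ factorisation of A has diagonal entries 9, 2/9.
That gives 2 positive pivots.
The rank is the number of nonzero pivots: 2.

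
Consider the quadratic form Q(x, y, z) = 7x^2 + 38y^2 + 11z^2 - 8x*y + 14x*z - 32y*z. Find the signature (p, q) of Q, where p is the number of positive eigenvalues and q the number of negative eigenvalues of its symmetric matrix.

(2, 1)

The associated matrix is A = [[7, -4, 7], [-4, 38, -16], [7, -16, 11]].
Congruent diagonalization of A (simultaneous row and column reduction) yields pivots 7, 250/7, -4/125.
Counting signs: 2 positive, 1 negative.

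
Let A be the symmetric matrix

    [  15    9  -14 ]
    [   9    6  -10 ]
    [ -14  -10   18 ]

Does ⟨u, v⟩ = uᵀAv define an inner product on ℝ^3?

Applying the same elementary operations to the rows and columns of A produces a congruent diagonal matrix with entries 15, 3/5, 2/3.
That gives 3 positive pivots.
Hence Q is positive definite.
⟨·,·⟩ is an inner product exactly when A is positive definite.

yes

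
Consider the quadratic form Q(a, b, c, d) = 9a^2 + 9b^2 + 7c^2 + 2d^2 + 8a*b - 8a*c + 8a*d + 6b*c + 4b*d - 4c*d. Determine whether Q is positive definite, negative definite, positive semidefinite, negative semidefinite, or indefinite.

positive definite

The associated matrix is A = [[9, 4, -4, 4], [4, 9, 3, 2], [-4, 3, 7, -2], [4, 2, -2, 2]].
Symmetric row and column elimination reduces A to a congruent diagonal form with pivots 9, 65/9, 134/65, 10/67.
That gives 4 positive pivots.
Hence Q is positive definite.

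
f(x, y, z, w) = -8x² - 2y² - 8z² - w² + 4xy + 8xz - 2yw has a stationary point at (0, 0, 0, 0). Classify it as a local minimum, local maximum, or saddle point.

local maximum

The Hessian at the origin is H = [[-16, 4, 8, 0], [4, -4, 0, -2], [8, 0, -16, 0], [0, -2, 0, -2]].
Applying the same elementary operations to the rows and columns of H produces a congruent diagonal matrix with entries -16, -3, -32/3, -1/2.
Counting signs: 4 negative.
H is negative definite, so the origin is a strict local maximum.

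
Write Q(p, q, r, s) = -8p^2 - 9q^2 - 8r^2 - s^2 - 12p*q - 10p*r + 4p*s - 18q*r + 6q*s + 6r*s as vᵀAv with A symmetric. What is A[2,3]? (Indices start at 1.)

-9

The coefficient of q·r in Q is -18. For a symmetric A this equals A[2,3] + A[3,2] = 2·A[2,3].
So A[2,3] = -18/2 = -9.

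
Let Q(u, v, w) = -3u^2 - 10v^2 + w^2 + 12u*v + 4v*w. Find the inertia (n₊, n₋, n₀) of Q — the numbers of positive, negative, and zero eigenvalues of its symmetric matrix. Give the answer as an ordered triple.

Write A = [[-3, 6, 0], [6, -10, 2], [0, 2, 1]].
Applying the same elementary operations to the rows and columns of A produces a congruent diagonal matrix with entries -3, 2, -1.
So there are 1 positive, 2 negative pivots.

(1, 2, 0)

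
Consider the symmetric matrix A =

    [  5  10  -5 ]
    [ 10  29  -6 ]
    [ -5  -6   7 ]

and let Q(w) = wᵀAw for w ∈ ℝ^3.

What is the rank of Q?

Applying the same elementary operations to the rows and columns of A produces a congruent diagonal matrix with entries 5, 9, 2/9.
Counting signs: 3 positive.
The rank is the number of nonzero pivots: 3.

3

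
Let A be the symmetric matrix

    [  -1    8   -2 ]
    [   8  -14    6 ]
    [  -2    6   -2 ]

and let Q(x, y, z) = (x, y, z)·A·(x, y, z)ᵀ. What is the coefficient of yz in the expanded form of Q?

The coefficient of yz is A[2,3] + A[3,2] = 2·6 = 12.

12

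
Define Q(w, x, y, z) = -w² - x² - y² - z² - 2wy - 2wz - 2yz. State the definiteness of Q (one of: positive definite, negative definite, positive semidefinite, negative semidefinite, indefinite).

Write A = [[-1, 0, -1, -1], [0, -1, 0, 0], [-1, 0, -1, -1], [-1, 0, -1, -1]].
Symmetric row and column elimination reduces A to a congruent diagonal form with pivots -1, -1, 0, 0.
So there are 2 negative, 2 zero pivots.
Hence Q is negative semidefinite.

negative semidefinite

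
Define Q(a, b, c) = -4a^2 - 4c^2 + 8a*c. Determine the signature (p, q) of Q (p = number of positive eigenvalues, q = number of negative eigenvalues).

(0, 1)

The symmetric matrix is A = [[-4, 0, 4], [0, 0, 0], [4, 0, -4]].
Applying the same elementary operations to the rows and columns of A produces a congruent diagonal matrix with entries -4, 0, 0.
Counting signs: 1 negative, 2 zero.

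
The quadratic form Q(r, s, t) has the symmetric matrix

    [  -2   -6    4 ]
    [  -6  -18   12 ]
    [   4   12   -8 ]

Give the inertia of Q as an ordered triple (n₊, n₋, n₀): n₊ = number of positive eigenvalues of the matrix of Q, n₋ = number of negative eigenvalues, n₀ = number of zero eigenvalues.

Symmetric row and column elimination reduces A to a congruent diagonal form with pivots -2, 0, 0.
So there are 1 negative, 2 zero pivots.

(0, 1, 2)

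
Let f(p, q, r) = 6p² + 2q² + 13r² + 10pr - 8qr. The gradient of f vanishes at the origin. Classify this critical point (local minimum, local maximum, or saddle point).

local minimum

The Hessian at the origin is H = [[12, 0, 10], [0, 4, -8], [10, -8, 26]].
Symmetric row and column elimination reduces H to a congruent diagonal form with pivots 12, 4, 5/3.
So there are 3 positive pivots.
H is positive definite, so the origin is a strict local minimum.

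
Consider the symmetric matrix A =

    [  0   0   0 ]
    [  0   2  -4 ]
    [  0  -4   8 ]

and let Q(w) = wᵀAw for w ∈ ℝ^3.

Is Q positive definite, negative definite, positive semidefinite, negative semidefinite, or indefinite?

Congruent diagonalization of A (simultaneous row and column reduction) yields pivots 0, 2, 0.
That gives 1 positive, 2 zero pivots.
Hence Q is positive semidefinite.

positive semidefinite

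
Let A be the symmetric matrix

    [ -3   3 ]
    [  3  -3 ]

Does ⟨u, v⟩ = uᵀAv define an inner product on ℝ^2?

For the 2×2 matrix [[-3, 3], [3, -3]]: det = -3·-3 − (3)² = 0, trace = -6.
det = 0 so one eigenvalue is zero; the form is semidefinite with the sign of the trace.
⟨·,·⟩ is an inner product exactly when A is positive definite.

no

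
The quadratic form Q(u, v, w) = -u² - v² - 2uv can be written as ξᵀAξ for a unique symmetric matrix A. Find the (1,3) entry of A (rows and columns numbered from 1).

0

The coefficient of u·w in Q is 0. For a symmetric A this equals A[1,3] + A[3,1] = 2·A[1,3].
So A[1,3] = 0/2 = 0.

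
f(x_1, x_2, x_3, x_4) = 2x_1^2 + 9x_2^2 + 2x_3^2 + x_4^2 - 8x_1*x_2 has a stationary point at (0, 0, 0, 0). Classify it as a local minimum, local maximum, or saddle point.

The Hessian at the origin is H = [[4, -8, 0, 0], [-8, 18, 0, 0], [0, 0, 4, 0], [0, 0, 0, 2]].
Symmetric row and column elimination reduces H to a congruent diagonal form with pivots 4, 2, 4, 2.
That gives 4 positive pivots.
H is positive definite, so the origin is a strict local minimum.

local minimum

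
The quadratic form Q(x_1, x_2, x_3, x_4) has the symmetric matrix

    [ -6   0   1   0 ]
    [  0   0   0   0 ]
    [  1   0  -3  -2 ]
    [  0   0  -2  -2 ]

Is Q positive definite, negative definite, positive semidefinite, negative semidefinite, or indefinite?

negative semidefinite

Applying the same elementary operations to the rows and columns of A produces a congruent diagonal matrix with entries -6, 0, -17/6, -10/17.
That gives 3 negative, 1 zero pivots.
Hence Q is negative semidefinite.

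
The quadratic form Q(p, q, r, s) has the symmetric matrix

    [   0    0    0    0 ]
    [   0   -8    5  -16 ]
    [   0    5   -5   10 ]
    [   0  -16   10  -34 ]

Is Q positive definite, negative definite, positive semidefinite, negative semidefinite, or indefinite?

Congruent diagonalization of A (simultaneous row and column reduction) yields pivots 0, -8, -15/8, -2.
That gives 3 negative, 1 zero pivots.
Hence Q is negative semidefinite.

negative semidefinite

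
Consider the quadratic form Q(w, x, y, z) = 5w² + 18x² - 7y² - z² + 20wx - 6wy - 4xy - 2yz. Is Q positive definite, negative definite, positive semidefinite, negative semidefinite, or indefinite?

indefinite

The symmetric matrix is A = [[5, 10, -3, 0], [10, 18, -2, 0], [-3, -2, -7, -1], [0, 0, -1, -1]].
Symmetric row and column elimination reduces A to a congruent diagonal form with pivots 5, -2, -4/5, 1/4.
Counting signs: 2 positive, 2 negative.
Hence Q is indefinite.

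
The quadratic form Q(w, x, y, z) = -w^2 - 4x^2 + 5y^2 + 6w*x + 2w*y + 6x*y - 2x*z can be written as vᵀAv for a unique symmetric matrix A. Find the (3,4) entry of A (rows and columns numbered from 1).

The coefficient of y·z in Q is 0. For a symmetric A this equals A[3,4] + A[4,3] = 2·A[3,4].
So A[3,4] = 0/2 = 0.

0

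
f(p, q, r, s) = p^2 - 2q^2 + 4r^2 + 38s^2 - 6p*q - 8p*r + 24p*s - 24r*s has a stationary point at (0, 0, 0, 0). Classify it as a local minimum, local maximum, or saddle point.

saddle point

The Hessian at the origin is H = [[2, -6, -8, 24], [-6, -4, 0, 0], [-8, 0, 8, -24], [24, 0, -24, 76]].
Applying the same elementary operations to the rows and columns of H produces a congruent diagonal matrix with entries 2, -22, 24/11, 4.
That gives 3 positive, 1 negative pivots.
H is indefinite, so the origin is a saddle point.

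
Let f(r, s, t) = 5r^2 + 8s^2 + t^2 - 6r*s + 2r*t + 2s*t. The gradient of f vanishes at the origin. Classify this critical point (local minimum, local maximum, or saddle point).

local minimum

The Hessian at the origin is H = [[10, -6, 2], [-6, 16, 2], [2, 2, 2]].
An LDLᵀ factorisation of H has diagonal entries 10, 62/5, 24/31.
So there are 3 positive pivots.
H is positive definite, so the origin is a strict local minimum.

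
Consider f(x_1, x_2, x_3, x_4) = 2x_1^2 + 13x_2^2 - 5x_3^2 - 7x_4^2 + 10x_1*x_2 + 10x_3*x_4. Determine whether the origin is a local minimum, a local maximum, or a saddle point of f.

saddle point

The Hessian at the origin is H = [[4, 10, 0, 0], [10, 26, 0, 0], [0, 0, -10, 10], [0, 0, 10, -14]].
Symmetric row and column elimination reduces H to a congruent diagonal form with pivots 4, 1, -10, -4.
So there are 2 positive, 2 negative pivots.
H is indefinite, so the origin is a saddle point.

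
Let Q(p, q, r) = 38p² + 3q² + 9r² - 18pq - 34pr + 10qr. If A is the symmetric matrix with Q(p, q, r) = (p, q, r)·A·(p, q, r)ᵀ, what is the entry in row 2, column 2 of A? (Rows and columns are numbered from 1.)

The coefficient of q² in Q is 3, and that is exactly A[2,2].

3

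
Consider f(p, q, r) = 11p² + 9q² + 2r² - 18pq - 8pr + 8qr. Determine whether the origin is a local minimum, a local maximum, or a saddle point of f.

local minimum

The Hessian at the origin is H = [[22, -18, -8], [-18, 18, 8], [-8, 8, 4]].
Row-reducing H symmetrically gives the diagonal entries 22, 36/11, 4/9.
So there are 3 positive pivots.
H is positive definite, so the origin is a strict local minimum.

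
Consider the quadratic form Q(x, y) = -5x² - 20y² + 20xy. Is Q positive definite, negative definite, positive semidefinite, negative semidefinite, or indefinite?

The associated matrix is A = [[-5, 10], [10, -20]].
Applying the same elementary operations to the rows and columns of A produces a congruent diagonal matrix with entries -5, 0.
That gives 1 negative, 1 zero pivots.
Hence Q is negative semidefinite.

negative semidefinite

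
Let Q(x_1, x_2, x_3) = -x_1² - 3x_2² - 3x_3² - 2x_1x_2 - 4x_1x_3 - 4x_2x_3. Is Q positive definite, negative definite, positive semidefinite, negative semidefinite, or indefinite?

indefinite

The associated matrix is A = [[-1, -1, -2], [-1, -3, -2], [-2, -2, -3]].
Applying the same elementary operations to the rows and columns of A produces a congruent diagonal matrix with entries -1, -2, 1.
That gives 1 positive, 2 negative pivots.
Hence Q is indefinite.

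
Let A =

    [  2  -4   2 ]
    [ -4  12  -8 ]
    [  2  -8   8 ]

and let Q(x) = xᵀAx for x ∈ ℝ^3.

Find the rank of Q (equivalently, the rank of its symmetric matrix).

Applying the same elementary operations to the rows and columns of A produces a congruent diagonal matrix with entries 2, 4, 2.
That gives 3 positive pivots.
The rank is the number of nonzero pivots: 3.

3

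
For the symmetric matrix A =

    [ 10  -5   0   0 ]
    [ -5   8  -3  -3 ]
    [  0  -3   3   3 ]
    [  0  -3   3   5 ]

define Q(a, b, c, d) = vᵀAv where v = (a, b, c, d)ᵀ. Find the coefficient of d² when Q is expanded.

5

The coefficient of d² is the diagonal entry A[4,4] = 5.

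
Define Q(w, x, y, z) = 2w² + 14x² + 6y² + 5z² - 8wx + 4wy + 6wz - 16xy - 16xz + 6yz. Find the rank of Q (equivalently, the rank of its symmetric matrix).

4

The associated matrix is A = [[2, -4, 2, 3], [-4, 14, -8, -8], [2, -8, 6, 3], [3, -8, 3, 5]].
Congruent diagonalization of A (simultaneous row and column reduction) yields pivots 2, 6, 4/3, -3/2.
So there are 3 positive, 1 negative pivots.
The rank is the number of nonzero pivots: 4.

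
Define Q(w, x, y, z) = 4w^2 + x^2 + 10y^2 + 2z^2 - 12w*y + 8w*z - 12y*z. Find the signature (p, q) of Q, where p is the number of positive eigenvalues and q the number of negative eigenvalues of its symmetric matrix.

(3, 1)

The associated matrix is A = [[4, 0, -6, 4], [0, 1, 0, 0], [-6, 0, 10, -6], [4, 0, -6, 2]].
Applying the same elementary operations to the rows and columns of A produces a congruent diagonal matrix with entries 4, 1, 1, -2.
Counting signs: 3 positive, 1 negative.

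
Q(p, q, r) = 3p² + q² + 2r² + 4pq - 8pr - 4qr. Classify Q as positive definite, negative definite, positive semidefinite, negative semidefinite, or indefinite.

The symmetric matrix is A = [[3, 2, -4], [2, 1, -2], [-4, -2, 2]].
Row-reducing A symmetrically gives the diagonal entries 3, -1/3, -2.
That gives 1 positive, 2 negative pivots.
Hence Q is indefinite.

indefinite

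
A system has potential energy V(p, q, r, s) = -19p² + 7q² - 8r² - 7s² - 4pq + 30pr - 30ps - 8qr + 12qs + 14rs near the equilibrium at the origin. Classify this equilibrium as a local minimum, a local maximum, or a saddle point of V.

The Hessian at the origin is H = [[-38, -4, 30, -30], [-4, 14, -8, 12], [30, -8, -16, 14], [-30, 12, 14, -14]].
Symmetric row and column elimination reduces H to a congruent diagonal form with pivots -38, 274/19, -130/137, -24/13.
That gives 1 positive, 3 negative pivots.
H is indefinite, so the origin is a saddle point.

saddle point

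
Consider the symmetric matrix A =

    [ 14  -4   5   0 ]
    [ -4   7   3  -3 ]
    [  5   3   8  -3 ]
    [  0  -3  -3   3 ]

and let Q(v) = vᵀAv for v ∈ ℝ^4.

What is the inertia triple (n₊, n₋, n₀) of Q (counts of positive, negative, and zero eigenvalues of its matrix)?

(4, 0, 0)

Applying the same elementary operations to the rows and columns of A produces a congruent diagonal matrix with entries 14, 41/7, 235/82, 60/47.
So there are 4 positive pivots.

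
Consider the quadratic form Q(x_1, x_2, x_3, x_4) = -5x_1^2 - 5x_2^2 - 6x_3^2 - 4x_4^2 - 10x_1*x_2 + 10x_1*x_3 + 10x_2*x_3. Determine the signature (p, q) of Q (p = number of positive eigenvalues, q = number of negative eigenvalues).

Write A = [[-5, -5, 5, 0], [-5, -5, 5, 0], [5, 5, -6, 0], [0, 0, 0, -4]].
Congruent diagonalization of A (simultaneous row and column reduction) yields pivots -5, 0, -1, -4.
Counting signs: 3 negative, 1 zero.

(0, 3)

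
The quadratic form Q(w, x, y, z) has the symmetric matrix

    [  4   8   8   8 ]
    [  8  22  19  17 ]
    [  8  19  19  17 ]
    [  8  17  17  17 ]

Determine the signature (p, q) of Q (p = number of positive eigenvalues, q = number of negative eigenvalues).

Row-reducing A symmetrically gives the diagonal entries 4, 6, 3/2, 2/3.
That gives 4 positive pivots.

(4, 0)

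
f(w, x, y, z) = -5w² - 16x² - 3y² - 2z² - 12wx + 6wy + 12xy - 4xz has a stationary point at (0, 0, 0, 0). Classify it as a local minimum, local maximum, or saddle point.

The Hessian at the origin is H = [[-10, -12, 6, 0], [-12, -32, 12, -4], [6, 12, -6, 0], [0, -4, 0, -4]].
An LDLᵀ factorisation of H has diagonal entries -10, -88/5, -12/11, -2.
Counting signs: 4 negative.
H is negative definite, so the origin is a strict local maximum.

local maximum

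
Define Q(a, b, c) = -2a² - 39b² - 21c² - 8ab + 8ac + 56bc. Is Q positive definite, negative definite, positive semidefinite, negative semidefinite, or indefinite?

negative definite

Write A = [[-2, -4, 4], [-4, -39, 28], [4, 28, -21]].
Symmetric row and column elimination reduces A to a congruent diagonal form with pivots -2, -31, -3/31.
Counting signs: 3 negative.
Hence Q is negative definite.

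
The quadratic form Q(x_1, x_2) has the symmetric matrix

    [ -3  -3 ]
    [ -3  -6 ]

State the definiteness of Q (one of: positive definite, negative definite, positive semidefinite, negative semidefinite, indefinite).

For the 2×2 matrix [[-3, -3], [-3, -6]]: det = -3·-6 − (-3)² = 9, trace = -9.
det > 0 so both eigenvalues share the sign of the trace; trace = -9 < 0 ⇒ both negative.

negative definite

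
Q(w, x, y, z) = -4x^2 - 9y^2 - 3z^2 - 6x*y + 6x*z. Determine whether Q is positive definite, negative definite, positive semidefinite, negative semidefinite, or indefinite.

negative semidefinite

Write A = [[0, 0, 0, 0], [0, -4, -3, 3], [0, -3, -9, 0], [0, 3, 0, -3]].
Row-reducing A symmetrically gives the diagonal entries 0, -4, -27/4, 0.
That gives 2 negative, 2 zero pivots.
Hence Q is negative semidefinite.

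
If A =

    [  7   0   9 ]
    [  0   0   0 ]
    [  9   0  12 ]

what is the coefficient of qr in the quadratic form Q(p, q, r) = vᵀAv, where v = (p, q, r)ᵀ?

0

The coefficient of qr is A[2,3] + A[3,2] = 2·0 = 0.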